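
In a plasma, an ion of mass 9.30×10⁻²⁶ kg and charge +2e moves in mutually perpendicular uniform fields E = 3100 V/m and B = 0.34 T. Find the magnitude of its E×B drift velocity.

v_d ≈ 9100 m/s

The steady drift has the magnetic force balancing the electric force, so v_d = E/B.
v_d = 3100/0.34 = 9100 m/s.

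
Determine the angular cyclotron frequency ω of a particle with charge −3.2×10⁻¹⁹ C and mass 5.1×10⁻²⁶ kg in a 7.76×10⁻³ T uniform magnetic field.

ω = |q|B/m.
ω = (3.2×10⁻¹⁹)(7.76×10⁻³)/5.1×10⁻²⁶ ≈ 4.87×10⁴ rad/s.

ω ≈ 4.87×10⁴ rad/s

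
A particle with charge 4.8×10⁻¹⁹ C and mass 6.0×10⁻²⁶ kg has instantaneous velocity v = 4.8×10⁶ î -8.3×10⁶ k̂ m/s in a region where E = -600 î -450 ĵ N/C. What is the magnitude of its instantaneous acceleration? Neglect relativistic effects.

Only an electric field acts, so F = qE = (4.8×10⁻¹⁹ C)·(-600, -450, 0) = (-2.88×10⁻¹⁶, -2.16×10⁻¹⁶, 0) N.
|a| = |F|/m = 3.600×10⁻¹⁶/6.0×10⁻²⁶ ≈ 6.00×10⁹ m/s².

|a| ≈ 6.00×10⁹ m/s²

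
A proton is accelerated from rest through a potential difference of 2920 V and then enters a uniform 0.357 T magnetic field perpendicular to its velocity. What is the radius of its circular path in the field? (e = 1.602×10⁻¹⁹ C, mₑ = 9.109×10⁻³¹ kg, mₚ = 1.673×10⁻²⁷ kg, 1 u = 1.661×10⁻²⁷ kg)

r ≈ 0.0219 m

Acceleration: |q|V = ½mv² ⇒ v = √(2|q|V/m) = √(2·1.602×10⁻¹⁹·2920/1.673×10⁻²⁷) ≈ 7.478×10⁵ m/s.
In the field: r = mv/(|q|B) = (1.673×10⁻²⁷)(7.478×10⁵)/((1.602×10⁻¹⁹)(0.357)) ≈ 0.0219 m.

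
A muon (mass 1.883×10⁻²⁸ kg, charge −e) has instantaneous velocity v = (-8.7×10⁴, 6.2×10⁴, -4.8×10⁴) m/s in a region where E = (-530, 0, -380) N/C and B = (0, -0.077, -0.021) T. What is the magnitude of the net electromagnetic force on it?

v×B = (-5000, -1830, 6700) N/C.
E + v×B = (-5530, -1830, 6320) N/C.
F = q(E + v×B) = (−1.602×10⁻¹⁹ C)·(-5530, -1830, 6320) = (8.86×10⁻¹⁶, 2.93×10⁻¹⁶, -1.01×10⁻¹⁵) N.
|F| = 1.38×10⁻¹⁵ N.

|F| ≈ 1.38×10⁻¹⁵ N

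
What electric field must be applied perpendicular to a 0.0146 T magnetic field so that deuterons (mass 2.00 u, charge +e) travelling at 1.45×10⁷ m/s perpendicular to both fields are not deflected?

For straight-line motion qE = qvB, so E = vB.
E = 1.45×10⁷ × 0.0146 = 2.12×10⁵ V/m.

E = 2.12×10⁵ V/m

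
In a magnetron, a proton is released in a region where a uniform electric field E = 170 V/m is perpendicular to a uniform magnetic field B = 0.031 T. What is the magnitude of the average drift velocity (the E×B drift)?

In crossed fields the guiding centre drifts at v_d = |E×B|/B² = E/B, independent of charge and mass.
v_d = 170/0.031 = 5500 m/s.

v_d ≈ 5500 m/s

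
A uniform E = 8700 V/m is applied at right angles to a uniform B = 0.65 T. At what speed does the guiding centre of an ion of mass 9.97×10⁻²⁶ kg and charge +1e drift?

The E×B drift speed is v_d = E/B.
v_d = 8700/0.65 = 1.3×10⁴ m/s.

v_d ≈ 1.3×10⁴ m/s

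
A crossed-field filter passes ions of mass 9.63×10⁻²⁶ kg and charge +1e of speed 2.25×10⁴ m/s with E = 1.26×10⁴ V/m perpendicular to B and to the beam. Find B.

B = 0.560 T

Balance of forces in the selector: qE = qvB ⇒ B = E/v.
B = 1.26×10⁴/2.25×10⁴ = 0.560 T.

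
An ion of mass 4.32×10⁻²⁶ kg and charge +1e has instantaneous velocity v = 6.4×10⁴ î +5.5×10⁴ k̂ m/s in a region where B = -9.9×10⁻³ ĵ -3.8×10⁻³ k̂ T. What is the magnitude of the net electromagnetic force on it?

|F| ≈ 1.39×10⁻¹⁶ N

v×B = (544, 243, -634) N/C.
F = q v×B = (1.602×10⁻¹⁹ C)·(544, 243, -634) = (8.72×10⁻¹⁷, 3.90×10⁻¹⁷, -1.02×10⁻¹⁶) N.
|F| = 1.39×10⁻¹⁶ N.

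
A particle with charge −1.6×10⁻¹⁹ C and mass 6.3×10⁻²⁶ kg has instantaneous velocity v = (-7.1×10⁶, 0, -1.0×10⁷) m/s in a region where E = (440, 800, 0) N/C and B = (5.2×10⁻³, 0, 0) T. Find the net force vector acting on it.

F ≈ (-7.04×10⁻¹⁷, 8.19×10⁻¹⁵, 0) N

v×B = (0, -5.20×10⁴, 0) N/C.
E + v×B = (440, -5.12×10⁴, 0) N/C.
F = q(E + v×B) = (−1.6×10⁻¹⁹ C)·(440, -5.12×10⁴, 0) = (-7.04×10⁻¹⁷, 8.19×10⁻¹⁵, 0) N.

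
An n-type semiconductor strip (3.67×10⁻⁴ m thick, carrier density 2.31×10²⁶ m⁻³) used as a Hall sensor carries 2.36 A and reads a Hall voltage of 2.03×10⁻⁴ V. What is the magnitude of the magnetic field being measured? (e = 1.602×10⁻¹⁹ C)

From V_H = IB/(n e t), B = V_H n e t / I.
B = (2.03×10⁻⁴)(2.31×10²⁶)(1.602×10⁻¹⁹)(3.67×10⁻⁴)/2.36 ≈ 1.17 T.

B ≈ 1.17 T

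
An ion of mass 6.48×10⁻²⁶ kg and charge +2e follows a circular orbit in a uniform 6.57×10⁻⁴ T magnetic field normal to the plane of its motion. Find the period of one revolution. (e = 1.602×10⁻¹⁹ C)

T ≈ 1.93×10⁻³ s

The cyclotron period depends only on m, q, B: T = 2πm/(|q|B).
T = 2π(6.48×10⁻²⁶)/((3.204×10⁻¹⁹)(6.57×10⁻⁴)) ≈ 1.93×10⁻³ s.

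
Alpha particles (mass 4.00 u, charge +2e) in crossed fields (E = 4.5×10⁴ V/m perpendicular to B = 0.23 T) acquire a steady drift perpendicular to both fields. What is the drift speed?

In crossed fields the guiding centre drifts at v_d = |E×B|/B² = E/B, independent of charge and mass.
v_d = 4.5×10⁴/0.23 = 2.0×10⁵ m/s.

v_d ≈ 2.0×10⁵ m/s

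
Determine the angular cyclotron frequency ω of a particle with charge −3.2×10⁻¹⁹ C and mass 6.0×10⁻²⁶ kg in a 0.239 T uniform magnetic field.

ω ≈ 1.27×10⁶ rad/s

ω = |q|B/m.
ω = (3.2×10⁻¹⁹)(0.239)/6.0×10⁻²⁶ ≈ 1.27×10⁶ rad/s.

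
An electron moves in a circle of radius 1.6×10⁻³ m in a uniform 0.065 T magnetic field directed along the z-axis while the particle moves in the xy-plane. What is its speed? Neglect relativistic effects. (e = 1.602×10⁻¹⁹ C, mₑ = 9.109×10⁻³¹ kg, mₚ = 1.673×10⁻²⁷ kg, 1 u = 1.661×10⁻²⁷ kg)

From |q|vB = mv²/r, v = |q|Br/m.
v = (1.602×10⁻¹⁹)(0.065)(1.6×10⁻³)/9.109×10⁻³¹ ≈ 1.8×10⁷ m/s.

v ≈ 1.8×10⁷ m/s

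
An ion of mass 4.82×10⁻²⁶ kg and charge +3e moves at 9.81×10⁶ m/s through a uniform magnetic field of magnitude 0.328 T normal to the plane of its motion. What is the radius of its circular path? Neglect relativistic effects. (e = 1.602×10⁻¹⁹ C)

r ≈ 3.00 m

The magnetic force provides the centripetal force: |q|vB = mv²/r.
r = mv/(|q|B) = (4.82×10⁻²⁶)(9.81×10⁶)/((4.806×10⁻¹⁹)(0.328)) ≈ 3.00 m.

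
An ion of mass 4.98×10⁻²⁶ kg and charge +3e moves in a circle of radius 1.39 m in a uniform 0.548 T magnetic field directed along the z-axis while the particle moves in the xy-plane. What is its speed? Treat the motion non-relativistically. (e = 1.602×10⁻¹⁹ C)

v ≈ 7.35×10⁶ m/s

From |q|vB = mv²/r, v = |q|Br/m.
v = (4.806×10⁻¹⁹)(0.548)(1.39)/4.98×10⁻²⁶ ≈ 7.35×10⁶ m/s.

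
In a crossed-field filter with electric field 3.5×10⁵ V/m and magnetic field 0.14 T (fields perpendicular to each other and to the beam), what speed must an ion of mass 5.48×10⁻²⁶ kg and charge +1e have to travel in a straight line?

v = 2.5×10⁶ m/s

Straight-line motion ⇒ electric and magnetic forces cancel, so E = vB.
v = E/B = 3.5×10⁵/0.14 = 2.5×10⁶ m/s.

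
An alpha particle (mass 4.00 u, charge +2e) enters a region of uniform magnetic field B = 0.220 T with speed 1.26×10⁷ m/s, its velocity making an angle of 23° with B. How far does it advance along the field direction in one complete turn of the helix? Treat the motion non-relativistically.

p ≈ 6.87 m

v∥ = v cosθ = 1.26×10⁷·cos23° ≈ 1.160×10⁷ m/s.
T = 2πm/(|q|B) = 2π(6.644×10⁻²⁷)/((3.204×10⁻¹⁹)(0.220)) ≈ 5.922×10⁻⁷ s.
pitch = v∥ T = (1.160×10⁷)(5.922×10⁻⁷) ≈ 6.87 m.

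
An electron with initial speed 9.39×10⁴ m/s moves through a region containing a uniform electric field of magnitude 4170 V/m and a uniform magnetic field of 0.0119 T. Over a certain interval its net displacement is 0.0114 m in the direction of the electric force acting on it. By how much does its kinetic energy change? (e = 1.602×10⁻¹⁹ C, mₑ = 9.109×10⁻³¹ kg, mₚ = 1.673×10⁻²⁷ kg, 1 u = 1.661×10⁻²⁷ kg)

ΔKE ≈ 7.62×10⁻¹⁸ J

The magnetic force is always ⟂ v and does no work; only the electric force changes KE.
ΔKE = F_E · d = |q|E d = (1.602×10⁻¹⁹)(4170)(0.0114) ≈ 7.62×10⁻¹⁸ J.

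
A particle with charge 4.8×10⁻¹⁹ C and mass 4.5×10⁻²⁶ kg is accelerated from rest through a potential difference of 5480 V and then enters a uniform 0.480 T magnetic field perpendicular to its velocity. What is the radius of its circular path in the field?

r ≈ 0.0668 m

Acceleration: |q|V = ½mv² ⇒ v = √(2|q|V/m) = √(2·4.8×10⁻¹⁹·5480/4.5×10⁻²⁶) ≈ 3.419×10⁵ m/s.
In the field: r = mv/(|q|B) = (4.5×10⁻²⁶)(3.419×10⁵)/((4.8×10⁻¹⁹)(0.480)) ≈ 0.0668 m.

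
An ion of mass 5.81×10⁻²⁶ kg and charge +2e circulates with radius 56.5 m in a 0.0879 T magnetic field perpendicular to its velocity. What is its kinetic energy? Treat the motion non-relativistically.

v = |q|Br/m, then KE = ½mv² = (qBr)²/(2m).
v = (3.204×10⁻¹⁹)(0.0879)(56.5)/5.81×10⁻²⁶ ≈ 2.739×10⁷ m/s.
KE = ½(5.81×10⁻²⁶)(2.739×10⁷)² ≈ 2.18×10⁻¹¹ J.

KE ≈ 2.18×10⁻¹¹ J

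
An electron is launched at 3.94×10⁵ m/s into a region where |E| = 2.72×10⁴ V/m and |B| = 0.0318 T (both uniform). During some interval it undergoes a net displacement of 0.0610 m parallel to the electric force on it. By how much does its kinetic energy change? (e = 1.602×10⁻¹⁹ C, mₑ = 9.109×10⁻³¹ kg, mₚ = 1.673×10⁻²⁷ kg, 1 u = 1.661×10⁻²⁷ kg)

The magnetic force is always ⟂ v and does no work; only the electric force changes KE.
ΔKE = F_E · d = |q|E d = (1.602×10⁻¹⁹)(2.72×10⁴)(0.0610) ≈ 2.66×10⁻¹⁶ J.

ΔKE ≈ 2.66×10⁻¹⁶ J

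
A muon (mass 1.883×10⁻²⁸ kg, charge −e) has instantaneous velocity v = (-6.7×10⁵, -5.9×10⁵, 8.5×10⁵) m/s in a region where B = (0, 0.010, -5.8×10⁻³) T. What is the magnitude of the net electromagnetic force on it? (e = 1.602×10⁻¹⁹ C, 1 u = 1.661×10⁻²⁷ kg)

v×B = (-5080, -3890, -6700) N/C.
F = q v×B = (−1.602×10⁻¹⁹ C)·(-5080, -3890, -6700) = (8.13×10⁻¹⁶, 6.23×10⁻¹⁶, 1.07×10⁻¹⁵) N.
|F| = 1.48×10⁻¹⁵ N.

|F| ≈ 1.48×10⁻¹⁵ N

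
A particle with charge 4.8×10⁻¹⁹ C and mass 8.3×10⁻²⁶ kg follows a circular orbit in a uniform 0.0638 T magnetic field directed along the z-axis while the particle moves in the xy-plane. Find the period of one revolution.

T ≈ 1.70×10⁻⁵ s

The cyclotron period depends only on m, q, B: T = 2πm/(|q|B).
T = 2π(8.3×10⁻²⁶)/((4.8×10⁻¹⁹)(0.0638)) ≈ 1.70×10⁻⁵ s.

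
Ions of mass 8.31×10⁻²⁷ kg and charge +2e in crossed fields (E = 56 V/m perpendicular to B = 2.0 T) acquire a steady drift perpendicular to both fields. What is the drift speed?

v_d ≈ 28 m/s

The E×B drift speed is v_d = E/B.
v_d = 56/2.0 = 28 m/s.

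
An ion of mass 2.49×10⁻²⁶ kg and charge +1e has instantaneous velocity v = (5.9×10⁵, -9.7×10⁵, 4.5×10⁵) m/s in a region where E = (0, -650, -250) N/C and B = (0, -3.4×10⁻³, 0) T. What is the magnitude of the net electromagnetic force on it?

v×B = (1530, 0, -2010) N/C.
E + v×B = (1530, -650, -2260) N/C.
F = q(E + v×B) = (1.602×10⁻¹⁹ C)·(1530, -650, -2260) = (2.45×10⁻¹⁶, -1.04×10⁻¹⁶, -3.61×10⁻¹⁶) N.
|F| = 4.49×10⁻¹⁶ N.

|F| ≈ 4.49×10⁻¹⁶ N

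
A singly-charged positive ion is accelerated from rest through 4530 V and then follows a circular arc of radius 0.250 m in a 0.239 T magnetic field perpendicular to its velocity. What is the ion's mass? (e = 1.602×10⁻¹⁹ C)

Combine |q|V = ½mv² and r = mv/(|q|B): eliminate v to get m = qB²r²/(2V).
m = (1.602×10⁻¹⁹)(0.239)²(0.250)²/(2·4530) ≈ 6.31×10⁻²⁶ kg.

m ≈ 6.31×10⁻²⁶ kg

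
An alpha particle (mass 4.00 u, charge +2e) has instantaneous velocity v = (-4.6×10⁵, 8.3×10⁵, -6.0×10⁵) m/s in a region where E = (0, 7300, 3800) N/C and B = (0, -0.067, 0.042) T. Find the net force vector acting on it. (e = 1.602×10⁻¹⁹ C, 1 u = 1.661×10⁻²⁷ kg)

F ≈ (-1.71×10⁻¹⁵, 8.53×10⁻¹⁵, 1.11×10⁻¹⁴) N

v×B = (-5340, 1.93×10⁴, 3.08×10⁴) N/C.
E + v×B = (-5340, 2.66×10⁴, 3.46×10⁴) N/C.
F = q(E + v×B) = (3.204×10⁻¹⁹ C)·(-5340, 2.66×10⁴, 3.46×10⁴) = (-1.71×10⁻¹⁵, 8.53×10⁻¹⁵, 1.11×10⁻¹⁴) N.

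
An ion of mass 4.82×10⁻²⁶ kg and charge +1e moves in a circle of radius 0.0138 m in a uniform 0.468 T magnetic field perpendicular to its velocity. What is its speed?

From |q|vB = mv²/r, v = |q|Br/m.
v = (1.602×10⁻¹⁹)(0.468)(0.0138)/4.82×10⁻²⁶ ≈ 2.15×10⁴ m/s.

v ≈ 2.15×10⁴ m/s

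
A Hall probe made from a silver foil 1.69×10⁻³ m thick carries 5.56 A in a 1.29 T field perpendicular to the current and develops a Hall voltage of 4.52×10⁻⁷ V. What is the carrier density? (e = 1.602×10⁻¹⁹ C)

From V_H = IB/(n e t), n = IB/(V_H e t).
n = (5.56)(1.29)/((4.52×10⁻⁷)(1.602×10⁻¹⁹)(1.69×10⁻³)) ≈ 5.86×10²⁸ m⁻³.

n ≈ 5.86×10²⁸ m⁻³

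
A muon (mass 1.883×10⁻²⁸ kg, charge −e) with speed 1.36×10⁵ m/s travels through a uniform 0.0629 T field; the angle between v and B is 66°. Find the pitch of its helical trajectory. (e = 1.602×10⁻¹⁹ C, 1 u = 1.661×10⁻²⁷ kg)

p ≈ 6.49×10⁻³ m

v∥ = v cosθ = 1.36×10⁵·cos66° ≈ 5.532×10⁴ m/s.
T = 2πm/(|q|B) = 2π(1.883×10⁻²⁸)/((1.602×10⁻¹⁹)(0.0629)) ≈ 1.174×10⁻⁷ s.
pitch = v∥ T = (5.532×10⁴)(1.174×10⁻⁷) ≈ 6.49×10⁻³ m.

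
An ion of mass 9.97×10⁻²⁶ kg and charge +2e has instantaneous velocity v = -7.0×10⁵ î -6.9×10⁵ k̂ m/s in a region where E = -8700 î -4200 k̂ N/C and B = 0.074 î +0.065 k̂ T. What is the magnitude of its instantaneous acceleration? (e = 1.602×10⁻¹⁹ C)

v×B = (0, -5560, 0) N/C.
E + v×B = (-8700, -5560, -4200) N/C.
F = q(E + v×B) = (3.204×10⁻¹⁹ C)·(-8700, -5560, -4200) = (-2.79×10⁻¹⁵, -1.78×10⁻¹⁵, -1.35×10⁻¹⁵) N.
|a| = |F|/m = 3.571×10⁻¹⁵/9.97×10⁻²⁶ ≈ 3.58×10¹⁰ m/s².

|a| ≈ 3.58×10¹⁰ m/s²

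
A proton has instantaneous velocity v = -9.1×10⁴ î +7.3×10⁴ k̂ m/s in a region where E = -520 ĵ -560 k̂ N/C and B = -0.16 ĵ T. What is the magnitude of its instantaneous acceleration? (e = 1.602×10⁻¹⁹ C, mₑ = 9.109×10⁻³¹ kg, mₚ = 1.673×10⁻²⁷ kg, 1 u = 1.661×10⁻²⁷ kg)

v×B = (1.17×10⁴, 0, 1.46×10⁴) N/C.
E + v×B = (1.17×10⁴, -520, 1.40×10⁴) N/C.
F = q(E + v×B) = (1.602×10⁻¹⁹ C)·(1.17×10⁴, -520, 1.40×10⁴) = (1.87×10⁻¹⁵, -8.33×10⁻¹⁷, 2.24×10⁻¹⁵) N.
|a| = |F|/m = 2.922×10⁻¹⁵/1.673×10⁻²⁷ ≈ 1.75×10¹² m/s².

|a| ≈ 1.75×10¹² m/s²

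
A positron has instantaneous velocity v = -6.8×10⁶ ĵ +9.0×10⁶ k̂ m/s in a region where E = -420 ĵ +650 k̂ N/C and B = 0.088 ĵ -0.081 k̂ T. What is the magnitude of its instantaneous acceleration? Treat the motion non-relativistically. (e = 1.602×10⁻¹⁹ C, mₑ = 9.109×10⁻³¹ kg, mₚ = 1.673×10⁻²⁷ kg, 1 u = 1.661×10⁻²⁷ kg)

v×B = (-2.41×10⁵, 0, 0) N/C.
E + v×B = (-2.41×10⁵, -420, 650) N/C.
F = q(E + v×B) = (1.602×10⁻¹⁹ C)·(-2.41×10⁵, -420, 650) = (-3.86×10⁻¹⁴, -6.73×10⁻¹⁷, 1.04×10⁻¹⁶) N.
|a| = |F|/m = 3.864×10⁻¹⁴/9.109×10⁻³¹ ≈ 4.24×10¹⁶ m/s².

|a| ≈ 4.24×10¹⁶ m/s²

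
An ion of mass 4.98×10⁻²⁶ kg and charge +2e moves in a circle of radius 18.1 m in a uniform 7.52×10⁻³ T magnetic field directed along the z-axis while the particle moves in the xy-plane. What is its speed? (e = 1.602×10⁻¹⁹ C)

v ≈ 8.76×10⁵ m/s

From |q|vB = mv²/r, v = |q|Br/m.
v = (3.204×10⁻¹⁹)(7.52×10⁻³)(18.1)/4.98×10⁻²⁶ ≈ 8.76×10⁵ m/s.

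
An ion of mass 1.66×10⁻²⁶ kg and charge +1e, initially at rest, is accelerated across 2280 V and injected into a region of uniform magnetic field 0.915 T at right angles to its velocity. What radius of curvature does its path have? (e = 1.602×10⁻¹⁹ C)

r ≈ 0.0238 m

Acceleration: |q|V = ½mv² ⇒ v = √(2|q|V/m) = √(2·1.602×10⁻¹⁹·2280/1.66×10⁻²⁶) ≈ 2.098×10⁵ m/s.
In the field: r = mv/(|q|B) = (1.66×10⁻²⁶)(2.098×10⁵)/((1.602×10⁻¹⁹)(0.915)) ≈ 0.0238 m.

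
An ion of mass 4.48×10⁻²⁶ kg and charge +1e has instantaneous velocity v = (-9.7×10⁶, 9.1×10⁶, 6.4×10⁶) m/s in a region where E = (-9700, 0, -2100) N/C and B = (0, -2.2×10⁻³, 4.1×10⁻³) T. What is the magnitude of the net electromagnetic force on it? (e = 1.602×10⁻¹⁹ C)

|F| ≈ 9.73×10⁻¹⁵ N

v×B = (5.14×10⁴, 3.98×10⁴, 2.13×10⁴) N/C.
E + v×B = (4.17×10⁴, 3.98×10⁴, 1.92×10⁴) N/C.
F = q(E + v×B) = (1.602×10⁻¹⁹ C)·(4.17×10⁴, 3.98×10⁴, 1.92×10⁴) = (6.68×10⁻¹⁵, 6.37×10⁻¹⁵, 3.08×10⁻¹⁵) N.
|F| = 9.73×10⁻¹⁵ N.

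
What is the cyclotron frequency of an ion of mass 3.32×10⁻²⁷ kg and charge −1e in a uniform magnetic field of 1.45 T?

f ≈ 1.11×10⁷ Hz

f = |q|B/(2πm).
f = (1.602×10⁻¹⁹)(1.45)/(2π·3.32×10⁻²⁷) ≈ 1.11×10⁷ Hz.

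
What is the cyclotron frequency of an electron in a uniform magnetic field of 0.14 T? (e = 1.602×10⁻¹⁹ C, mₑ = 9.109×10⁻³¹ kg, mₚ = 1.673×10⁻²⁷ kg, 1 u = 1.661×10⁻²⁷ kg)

f ≈ 3.9×10⁹ Hz

f = |q|B/(2πm).
f = (1.602×10⁻¹⁹)(0.14)/(2π·9.109×10⁻³¹) ≈ 3.9×10⁹ Hz.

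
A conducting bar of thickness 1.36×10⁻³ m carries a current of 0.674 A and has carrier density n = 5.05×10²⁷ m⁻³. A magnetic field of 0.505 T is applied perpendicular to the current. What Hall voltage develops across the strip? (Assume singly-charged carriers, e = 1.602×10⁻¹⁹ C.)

V_H = IB/(n e t).
V_H = (0.674)(0.505)/((5.05×10²⁷)(1.602×10⁻¹⁹)(1.36×10⁻³)) ≈ 3.09×10⁻⁷ V.

V_H ≈ 3.09×10⁻⁷ V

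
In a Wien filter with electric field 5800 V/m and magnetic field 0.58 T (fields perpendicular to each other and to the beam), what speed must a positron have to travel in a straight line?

Straight-line motion ⇒ electric and magnetic forces cancel, so E = vB.
v = E/B = 5800/0.58 = 1.0×10⁴ m/s.

v = 1.0×10⁴ m/s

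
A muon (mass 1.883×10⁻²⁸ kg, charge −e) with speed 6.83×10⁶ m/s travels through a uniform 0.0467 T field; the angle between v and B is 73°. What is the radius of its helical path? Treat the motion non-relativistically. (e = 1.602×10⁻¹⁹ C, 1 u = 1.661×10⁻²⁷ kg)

r ≈ 0.164 m

v⊥ = v sinθ = 6.83×10⁶·sin73° ≈ 6.532×10⁶ m/s.
r = m v⊥/(|q|B) = (1.883×10⁻²⁸)(6.532×10⁶)/((1.602×10⁻¹⁹)(0.0467)) ≈ 0.164 m.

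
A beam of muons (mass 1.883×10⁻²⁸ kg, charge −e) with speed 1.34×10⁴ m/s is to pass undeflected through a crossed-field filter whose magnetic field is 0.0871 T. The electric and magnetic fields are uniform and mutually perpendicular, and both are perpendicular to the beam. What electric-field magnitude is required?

E = 1170 V/m

For straight-line motion qE = qvB, so E = vB.
E = 1.34×10⁴ × 0.0871 = 1170 V/m.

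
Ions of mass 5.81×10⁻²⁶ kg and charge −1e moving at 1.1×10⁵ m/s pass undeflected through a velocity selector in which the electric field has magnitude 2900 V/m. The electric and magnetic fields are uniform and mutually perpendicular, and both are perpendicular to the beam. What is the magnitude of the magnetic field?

B = 0.026 T

Balance of forces in the selector: qE = qvB ⇒ B = E/v.
B = 2900/1.1×10⁵ = 0.026 T.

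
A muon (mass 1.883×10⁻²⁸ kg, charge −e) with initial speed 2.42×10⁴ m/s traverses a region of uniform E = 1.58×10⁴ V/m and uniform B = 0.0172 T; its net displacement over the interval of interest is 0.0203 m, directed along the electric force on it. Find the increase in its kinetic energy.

The magnetic force is always ⟂ v and does no work; only the electric force changes KE.
ΔKE = F_E · d = |q|E d = (1.602×10⁻¹⁹)(1.58×10⁴)(0.0203) ≈ 5.14×10⁻¹⁷ J.

ΔKE ≈ 5.14×10⁻¹⁷ J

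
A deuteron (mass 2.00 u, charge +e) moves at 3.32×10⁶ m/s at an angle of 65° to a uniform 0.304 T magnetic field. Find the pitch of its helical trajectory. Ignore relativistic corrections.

p ≈ 0.601 m

v∥ = v cosθ = 3.32×10⁶·cos65° ≈ 1.403×10⁶ m/s.
T = 2πm/(|q|B) = 2π(3.322×10⁻²⁷)/((1.602×10⁻¹⁹)(0.304)) ≈ 4.286×10⁻⁷ s.
pitch = v∥ T = (1.403×10⁶)(4.286×10⁻⁷) ≈ 0.601 m.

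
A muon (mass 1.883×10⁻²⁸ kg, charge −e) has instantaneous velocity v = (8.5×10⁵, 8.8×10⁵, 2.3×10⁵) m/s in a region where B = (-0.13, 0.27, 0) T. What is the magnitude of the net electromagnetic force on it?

v×B = (-6.21×10⁴, -2.99×10⁴, 3.44×10⁵) N/C.
F = q v×B = (−1.602×10⁻¹⁹ C)·(-6.21×10⁴, -2.99×10⁴, 3.44×10⁵) = (9.95×10⁻¹⁵, 4.79×10⁻¹⁵, -5.51×10⁻¹⁴) N.
|F| = 5.62×10⁻¹⁴ N.

|F| ≈ 5.62×10⁻¹⁴ N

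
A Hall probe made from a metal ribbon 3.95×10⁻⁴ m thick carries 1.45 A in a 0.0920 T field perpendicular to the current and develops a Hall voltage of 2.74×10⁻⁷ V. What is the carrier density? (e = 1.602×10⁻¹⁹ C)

From V_H = IB/(n e t), n = IB/(V_H e t).
n = (1.45)(0.0920)/((2.74×10⁻⁷)(1.602×10⁻¹⁹)(3.95×10⁻⁴)) ≈ 7.69×10²⁷ m⁻³.

n ≈ 7.69×10²⁷ m⁻³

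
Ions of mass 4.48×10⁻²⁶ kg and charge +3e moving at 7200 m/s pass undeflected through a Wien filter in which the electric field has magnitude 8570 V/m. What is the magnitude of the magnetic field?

Balance of forces in the selector: qE = qvB ⇒ B = E/v.
B = 8570/7200 = 1.19 T.

B = 1.19 T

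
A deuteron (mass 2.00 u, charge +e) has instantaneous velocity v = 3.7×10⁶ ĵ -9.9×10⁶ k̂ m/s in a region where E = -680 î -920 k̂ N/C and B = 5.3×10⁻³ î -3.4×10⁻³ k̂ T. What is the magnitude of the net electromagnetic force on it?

|F| ≈ 9.27×10⁻¹⁵ N

v×B = (-1.26×10⁴, -5.25×10⁴, -1.96×10⁴) N/C.
E + v×B = (-1.33×10⁴, -5.25×10⁴, -2.05×10⁴) N/C.
F = q(E + v×B) = (1.602×10⁻¹⁹ C)·(-1.33×10⁴, -5.25×10⁴, -2.05×10⁴) = (-2.12×10⁻¹⁵, -8.41×10⁻¹⁵, -3.29×10⁻¹⁵) N.
|F| = 9.27×10⁻¹⁵ N.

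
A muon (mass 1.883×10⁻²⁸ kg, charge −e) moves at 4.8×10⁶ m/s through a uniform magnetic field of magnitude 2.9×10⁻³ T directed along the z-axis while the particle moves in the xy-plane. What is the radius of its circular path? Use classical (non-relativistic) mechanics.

r ≈ 1.9 m

The magnetic force provides the centripetal force: |q|vB = mv²/r.
r = mv/(|q|B) = (1.883×10⁻²⁸)(4.8×10⁶)/((1.602×10⁻¹⁹)(2.9×10⁻³)) ≈ 1.9 m.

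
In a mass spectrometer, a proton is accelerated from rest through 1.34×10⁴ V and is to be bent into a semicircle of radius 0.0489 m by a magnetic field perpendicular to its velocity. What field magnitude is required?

B ≈ 0.342 T

v = √(2|q|V/m) = √(2·1.602×10⁻¹⁹·1.34×10⁴/1.673×10⁻²⁷) ≈ 1.602×10⁶ m/s.
B = mv/(|q|r) = (1.673×10⁻²⁷)(1.602×10⁶)/((1.602×10⁻¹⁹)(0.0489)) ≈ 0.342 T.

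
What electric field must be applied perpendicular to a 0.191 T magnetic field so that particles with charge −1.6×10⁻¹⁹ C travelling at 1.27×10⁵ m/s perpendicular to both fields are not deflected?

E = 2.43×10⁴ V/m

For straight-line motion qE = qvB, so E = vB.
E = 1.27×10⁵ × 0.191 = 2.43×10⁴ V/m.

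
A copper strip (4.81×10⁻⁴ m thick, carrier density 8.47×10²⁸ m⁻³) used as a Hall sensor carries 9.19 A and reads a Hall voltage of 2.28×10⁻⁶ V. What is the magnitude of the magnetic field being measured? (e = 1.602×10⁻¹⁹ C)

From V_H = IB/(n e t), B = V_H n e t / I.
B = (2.28×10⁻⁶)(8.47×10²⁸)(1.602×10⁻¹⁹)(4.81×10⁻⁴)/9.19 ≈ 1.62 T.

B ≈ 1.62 T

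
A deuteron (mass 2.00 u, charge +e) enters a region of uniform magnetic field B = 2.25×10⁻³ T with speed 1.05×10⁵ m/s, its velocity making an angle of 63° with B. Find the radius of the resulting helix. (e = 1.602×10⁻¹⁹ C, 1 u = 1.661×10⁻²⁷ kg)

r ≈ 0.862 m

v⊥ = v sinθ = 1.05×10⁵·sin63° ≈ 9.356×10⁴ m/s.
r = m v⊥/(|q|B) = (3.322×10⁻²⁷)(9.356×10⁴)/((1.602×10⁻¹⁹)(2.25×10⁻³)) ≈ 0.862 m.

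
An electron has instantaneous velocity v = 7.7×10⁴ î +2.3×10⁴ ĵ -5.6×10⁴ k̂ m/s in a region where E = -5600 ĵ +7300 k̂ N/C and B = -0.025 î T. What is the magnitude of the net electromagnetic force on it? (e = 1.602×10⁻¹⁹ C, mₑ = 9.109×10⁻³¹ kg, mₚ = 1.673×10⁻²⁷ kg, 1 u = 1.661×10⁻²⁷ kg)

|F| ≈ 1.43×10⁻¹⁵ N

v×B = (0, 1400, 575) N/C.
E + v×B = (0, -4200, 7880) N/C.
F = q(E + v×B) = (−1.602×10⁻¹⁹ C)·(0, -4200, 7880) = (0, 6.73×10⁻¹⁶, -1.26×10⁻¹⁵) N.
|F| = 1.43×10⁻¹⁵ N.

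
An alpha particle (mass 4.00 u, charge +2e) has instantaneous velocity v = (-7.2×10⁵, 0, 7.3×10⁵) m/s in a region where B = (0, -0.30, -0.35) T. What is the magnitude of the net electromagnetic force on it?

|F| ≈ 1.27×10⁻¹³ N

v×B = (2.19×10⁵, -2.52×10⁵, 2.16×10⁵) N/C.
F = q v×B = (3.204×10⁻¹⁹ C)·(2.19×10⁵, -2.52×10⁵, 2.16×10⁵) = (7.02×10⁻¹⁴, -8.07×10⁻¹⁴, 6.92×10⁻¹⁴) N.
|F| = 1.27×10⁻¹³ N.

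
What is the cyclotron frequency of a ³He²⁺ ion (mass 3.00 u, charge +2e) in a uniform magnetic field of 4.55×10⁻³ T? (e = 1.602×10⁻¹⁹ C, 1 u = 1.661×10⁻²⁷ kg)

f = |q|B/(2πm).
f = (3.204×10⁻¹⁹)(4.55×10⁻³)/(2π·4.983×10⁻²⁷) ≈ 4.66×10⁴ Hz.

f ≈ 4.66×10⁴ Hz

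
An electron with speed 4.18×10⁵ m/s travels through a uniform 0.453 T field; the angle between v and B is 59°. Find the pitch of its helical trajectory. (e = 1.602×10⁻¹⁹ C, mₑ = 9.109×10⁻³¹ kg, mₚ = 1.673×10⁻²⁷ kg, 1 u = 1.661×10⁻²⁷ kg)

p ≈ 1.70×10⁻⁵ m

v∥ = v cosθ = 4.18×10⁵·cos59° ≈ 2.153×10⁵ m/s.
T = 2πm/(|q|B) = 2π(9.109×10⁻³¹)/((1.602×10⁻¹⁹)(0.453)) ≈ 7.887×10⁻¹¹ s.
pitch = v∥ T = (2.153×10⁵)(7.887×10⁻¹¹) ≈ 1.70×10⁻⁵ m.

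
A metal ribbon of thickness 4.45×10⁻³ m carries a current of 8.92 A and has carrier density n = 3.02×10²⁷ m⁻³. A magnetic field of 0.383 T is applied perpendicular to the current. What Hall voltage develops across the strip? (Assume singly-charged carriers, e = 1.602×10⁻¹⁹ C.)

V_H = IB/(n e t).
V_H = (8.92)(0.383)/((3.02×10²⁷)(1.602×10⁻¹⁹)(4.45×10⁻³)) ≈ 1.59×10⁻⁶ V.

V_H ≈ 1.59×10⁻⁶ V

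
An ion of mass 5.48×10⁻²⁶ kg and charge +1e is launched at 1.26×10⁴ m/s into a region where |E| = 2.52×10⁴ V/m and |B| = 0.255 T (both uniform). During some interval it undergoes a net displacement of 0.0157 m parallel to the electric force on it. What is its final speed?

v_f ≈ 4.97×10⁴ m/s

B does no work; ΔKE = |q|E d.
½mv_f² = ½mv₀² + |q|Ed = ½(5.48×10⁻²⁶)(1.26×10⁴)² + (1.602×10⁻¹⁹)(2.52×10⁴)(0.0157) ≈ 4.350×10⁻¹⁸ J + 6.338×10⁻¹⁷ J ≈ 6.773×10⁻¹⁷ J.
v_f = √(2·6.773×10⁻¹⁷/5.48×10⁻²⁶) ≈ 4.97×10⁴ m/s.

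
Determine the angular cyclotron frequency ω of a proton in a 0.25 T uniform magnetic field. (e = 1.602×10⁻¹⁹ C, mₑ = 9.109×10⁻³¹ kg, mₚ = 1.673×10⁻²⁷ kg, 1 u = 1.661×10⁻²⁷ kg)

ω = |q|B/m.
ω = (1.602×10⁻¹⁹)(0.25)/1.673×10⁻²⁷ ≈ 2.4×10⁷ rad/s.

ω ≈ 2.4×10⁷ rad/s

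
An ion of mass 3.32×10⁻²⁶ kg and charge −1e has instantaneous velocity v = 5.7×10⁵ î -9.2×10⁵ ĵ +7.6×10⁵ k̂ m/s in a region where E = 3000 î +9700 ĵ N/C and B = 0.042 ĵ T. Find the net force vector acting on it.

F ≈ (4.63×10⁻¹⁵, -1.55×10⁻¹⁵, -3.84×10⁻¹⁵) N

v×B = (-3.19×10⁴, 0, 2.39×10⁴) N/C.
E + v×B = (-2.89×10⁴, 9700, 2.39×10⁴) N/C.
F = q(E + v×B) = (−1.602×10⁻¹⁹ C)·(-2.89×10⁴, 9700, 2.39×10⁴) = (4.63×10⁻¹⁵, -1.55×10⁻¹⁵, -3.84×10⁻¹⁵) N.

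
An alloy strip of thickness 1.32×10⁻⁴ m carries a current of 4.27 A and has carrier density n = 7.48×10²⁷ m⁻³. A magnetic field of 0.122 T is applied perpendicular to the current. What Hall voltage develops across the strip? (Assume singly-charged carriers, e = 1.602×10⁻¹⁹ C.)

V_H ≈ 3.29×10⁻⁶ V

V_H = IB/(n e t).
V_H = (4.27)(0.122)/((7.48×10²⁷)(1.602×10⁻¹⁹)(1.32×10⁻⁴)) ≈ 3.29×10⁻⁶ V.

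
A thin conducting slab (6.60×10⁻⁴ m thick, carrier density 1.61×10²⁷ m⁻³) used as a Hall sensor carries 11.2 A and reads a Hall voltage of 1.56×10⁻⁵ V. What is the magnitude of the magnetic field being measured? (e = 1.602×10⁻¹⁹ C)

From V_H = IB/(n e t), B = V_H n e t / I.
B = (1.56×10⁻⁵)(1.61×10²⁷)(1.602×10⁻¹⁹)(6.60×10⁻⁴)/11.2 ≈ 0.237 T.

B ≈ 0.237 T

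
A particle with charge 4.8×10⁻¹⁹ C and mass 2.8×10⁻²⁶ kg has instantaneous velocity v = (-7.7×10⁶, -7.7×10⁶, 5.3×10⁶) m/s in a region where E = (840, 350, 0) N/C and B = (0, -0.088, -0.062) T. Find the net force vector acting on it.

F ≈ (4.53×10⁻¹³, -2.29×10⁻¹³, 3.25×10⁻¹³) N

v×B = (9.44×10⁵, -4.77×10⁵, 6.78×10⁵) N/C.
E + v×B = (9.45×10⁵, -4.77×10⁵, 6.78×10⁵) N/C.
F = q(E + v×B) = (4.8×10⁻¹⁹ C)·(9.45×10⁵, -4.77×10⁵, 6.78×10⁵) = (4.53×10⁻¹³, -2.29×10⁻¹³, 3.25×10⁻¹³) N.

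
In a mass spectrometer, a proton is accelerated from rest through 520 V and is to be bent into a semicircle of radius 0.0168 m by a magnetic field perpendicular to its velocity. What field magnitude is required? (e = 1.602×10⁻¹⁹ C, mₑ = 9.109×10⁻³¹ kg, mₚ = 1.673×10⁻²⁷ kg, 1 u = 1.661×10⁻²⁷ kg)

v = √(2|q|V/m) = √(2·1.602×10⁻¹⁹·520/1.673×10⁻²⁷) ≈ 3.156×10⁵ m/s.
B = mv/(|q|r) = (1.673×10⁻²⁷)(3.156×10⁵)/((1.602×10⁻¹⁹)(0.0168)) ≈ 0.196 T.

B ≈ 0.196 T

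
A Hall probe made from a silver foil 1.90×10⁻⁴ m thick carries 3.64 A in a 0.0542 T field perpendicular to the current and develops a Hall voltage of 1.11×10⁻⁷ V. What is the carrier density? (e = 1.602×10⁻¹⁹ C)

From V_H = IB/(n e t), n = IB/(V_H e t).
n = (3.64)(0.0542)/((1.11×10⁻⁷)(1.602×10⁻¹⁹)(1.90×10⁻⁴)) ≈ 5.84×10²⁸ m⁻³.

n ≈ 5.84×10²⁸ m⁻³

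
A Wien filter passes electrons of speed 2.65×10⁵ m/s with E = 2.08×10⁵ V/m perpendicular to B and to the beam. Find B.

B = 0.785 T

Balance of forces in the selector: qE = qvB ⇒ B = E/v.
B = 2.08×10⁵/2.65×10⁵ = 0.785 T.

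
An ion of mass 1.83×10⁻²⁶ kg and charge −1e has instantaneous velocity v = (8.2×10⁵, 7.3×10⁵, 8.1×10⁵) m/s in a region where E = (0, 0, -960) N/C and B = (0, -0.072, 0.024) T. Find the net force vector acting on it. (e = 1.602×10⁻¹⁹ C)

v×B = (7.58×10⁴, -1.97×10⁴, -5.90×10⁴) N/C.
E + v×B = (7.58×10⁴, -1.97×10⁴, -6.00×10⁴) N/C.
F = q(E + v×B) = (−1.602×10⁻¹⁹ C)·(7.58×10⁴, -1.97×10⁴, -6.00×10⁴) = (-1.21×10⁻¹⁴, 3.15×10⁻¹⁵, 9.61×10⁻¹⁵) N.

F ≈ (-1.21×10⁻¹⁴, 3.15×10⁻¹⁵, 9.61×10⁻¹⁵) N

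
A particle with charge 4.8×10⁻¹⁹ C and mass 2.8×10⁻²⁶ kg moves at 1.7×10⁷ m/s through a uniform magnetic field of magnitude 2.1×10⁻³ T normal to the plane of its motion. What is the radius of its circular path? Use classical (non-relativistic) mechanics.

r ≈ 470 m

The magnetic force provides the centripetal force: |q|vB = mv²/r.
r = mv/(|q|B) = (2.8×10⁻²⁶)(1.7×10⁷)/((4.8×10⁻¹⁹)(2.1×10⁻³)) ≈ 470 m.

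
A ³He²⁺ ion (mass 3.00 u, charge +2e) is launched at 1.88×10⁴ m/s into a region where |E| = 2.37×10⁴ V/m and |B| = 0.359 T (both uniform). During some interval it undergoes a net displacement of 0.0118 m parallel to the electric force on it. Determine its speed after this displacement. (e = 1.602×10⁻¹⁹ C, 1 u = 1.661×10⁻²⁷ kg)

B does no work; ΔKE = |q|E d.
½mv_f² = ½mv₀² + |q|Ed = ½(4.983×10⁻²⁷)(1.88×10⁴)² + (3.204×10⁻¹⁹)(2.37×10⁴)(0.0118) ≈ 8.806×10⁻¹⁹ J + 8.960×10⁻¹⁷ J ≈ 9.048×10⁻¹⁷ J.
v_f = √(2·9.048×10⁻¹⁷/4.983×10⁻²⁷) ≈ 1.91×10⁵ m/s.

v_f ≈ 1.91×10⁵ m/s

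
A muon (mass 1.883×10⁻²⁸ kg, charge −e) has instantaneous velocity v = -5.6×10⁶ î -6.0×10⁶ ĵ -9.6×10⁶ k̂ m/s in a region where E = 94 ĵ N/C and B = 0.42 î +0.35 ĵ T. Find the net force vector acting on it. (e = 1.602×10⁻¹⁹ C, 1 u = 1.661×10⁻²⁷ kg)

v×B = (3.36×10⁶, -4.03×10⁶, 5.60×10⁵) N/C.
E + v×B = (3.36×10⁶, -4.03×10⁶, 5.60×10⁵) N/C.
F = q(E + v×B) = (−1.602×10⁻¹⁹ C)·(3.36×10⁶, -4.03×10⁶, 5.60×10⁵) = (-5.38×10⁻¹³, 6.46×10⁻¹³, -8.97×10⁻¹⁴) N.

F ≈ (-5.38×10⁻¹³, 6.46×10⁻¹³, -8.97×10⁻¹⁴) N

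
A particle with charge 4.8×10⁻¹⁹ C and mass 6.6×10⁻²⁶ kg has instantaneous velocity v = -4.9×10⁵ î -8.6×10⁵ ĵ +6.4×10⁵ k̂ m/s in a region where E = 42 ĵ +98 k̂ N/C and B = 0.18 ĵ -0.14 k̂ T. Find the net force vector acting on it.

v×B = (5200, -6.86×10⁴, -8.82×10⁴) N/C.
E + v×B = (5200, -6.86×10⁴, -8.81×10⁴) N/C.
F = q(E + v×B) = (4.8×10⁻¹⁹ C)·(5200, -6.86×10⁴, -8.81×10⁴) = (2.50×10⁻¹⁵, -3.29×10⁻¹⁴, -4.23×10⁻¹⁴) N.

F ≈ (2.50×10⁻¹⁵, -3.29×10⁻¹⁴, -4.23×10⁻¹⁴) N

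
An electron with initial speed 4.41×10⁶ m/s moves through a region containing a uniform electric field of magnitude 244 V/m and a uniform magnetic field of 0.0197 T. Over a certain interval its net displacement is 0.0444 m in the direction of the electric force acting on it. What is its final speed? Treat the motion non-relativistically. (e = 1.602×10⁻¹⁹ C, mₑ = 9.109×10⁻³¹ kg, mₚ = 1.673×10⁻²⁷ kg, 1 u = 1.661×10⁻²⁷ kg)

v_f ≈ 4.82×10⁶ m/s

B does no work; ΔKE = |q|E d.
½mv_f² = ½mv₀² + |q|Ed = ½(9.109×10⁻³¹)(4.41×10⁶)² + (1.602×10⁻¹⁹)(244)(0.0444) ≈ 8.858×10⁻¹⁸ J + 1.736×10⁻¹⁸ J ≈ 1.059×10⁻¹⁷ J.
v_f = √(2·1.059×10⁻¹⁷/9.109×10⁻³¹) ≈ 4.82×10⁶ m/s.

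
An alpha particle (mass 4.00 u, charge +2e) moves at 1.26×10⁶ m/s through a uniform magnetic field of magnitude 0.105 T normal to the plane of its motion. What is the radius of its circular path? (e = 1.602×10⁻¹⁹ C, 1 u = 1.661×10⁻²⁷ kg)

The magnetic force provides the centripetal force: |q|vB = mv²/r.
r = mv/(|q|B) = (6.644×10⁻²⁷)(1.26×10⁶)/((3.204×10⁻¹⁹)(0.105)) ≈ 0.249 m.

r ≈ 0.249 m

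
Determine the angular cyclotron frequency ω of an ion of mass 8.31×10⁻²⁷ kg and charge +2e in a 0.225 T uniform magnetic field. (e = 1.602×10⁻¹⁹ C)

ω = |q|B/m.
ω = (3.204×10⁻¹⁹)(0.225)/8.31×10⁻²⁷ ≈ 8.68×10⁶ rad/s.

ω ≈ 8.68×10⁶ rad/s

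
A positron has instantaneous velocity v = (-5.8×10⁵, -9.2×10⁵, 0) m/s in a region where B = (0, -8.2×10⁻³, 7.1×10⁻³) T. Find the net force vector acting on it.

F ≈ (-1.05×10⁻¹⁵, 6.60×10⁻¹⁶, 7.62×10⁻¹⁶) N

v×B = (-6530, 4120, 4760) N/C.
F = q v×B = (1.602×10⁻¹⁹ C)·(-6530, 4120, 4760) = (-1.05×10⁻¹⁵, 6.60×10⁻¹⁶, 7.62×10⁻¹⁶) N.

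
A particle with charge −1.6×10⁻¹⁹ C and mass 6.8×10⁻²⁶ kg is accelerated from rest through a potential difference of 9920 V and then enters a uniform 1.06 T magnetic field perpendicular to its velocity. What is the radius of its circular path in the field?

r ≈ 0.0866 m

Acceleration: |q|V = ½mv² ⇒ v = √(2|q|V/m) = √(2·1.6×10⁻¹⁹·9920/6.8×10⁻²⁶) ≈ 2.161×10⁵ m/s.
In the field: r = mv/(|q|B) = (6.8×10⁻²⁶)(2.161×10⁵)/((1.6×10⁻¹⁹)(1.06)) ≈ 0.0866 m.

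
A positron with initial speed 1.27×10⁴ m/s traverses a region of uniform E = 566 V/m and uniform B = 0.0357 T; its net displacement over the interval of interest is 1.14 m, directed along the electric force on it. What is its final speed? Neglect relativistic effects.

v_f ≈ 1.51×10⁷ m/s

B does no work; ΔKE = |q|E d.
½mv_f² = ½mv₀² + |q|Ed = ½(9.109×10⁻³¹)(1.27×10⁴)² + (1.602×10⁻¹⁹)(566)(1.14) ≈ 7.346×10⁻²³ J + 1.034×10⁻¹⁶ J ≈ 1.034×10⁻¹⁶ J.
v_f = √(2·1.034×10⁻¹⁶/9.109×10⁻³¹) ≈ 1.51×10⁷ m/s.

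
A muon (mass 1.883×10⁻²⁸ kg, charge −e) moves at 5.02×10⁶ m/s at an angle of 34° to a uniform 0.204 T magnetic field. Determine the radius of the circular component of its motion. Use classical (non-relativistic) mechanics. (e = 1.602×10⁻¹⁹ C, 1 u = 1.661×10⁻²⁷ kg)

v⊥ = v sinθ = 5.02×10⁶·sin34° ≈ 2.807×10⁶ m/s.
r = m v⊥/(|q|B) = (1.883×10⁻²⁸)(2.807×10⁶)/((1.602×10⁻¹⁹)(0.204)) ≈ 0.0162 m.

r ≈ 0.0162 m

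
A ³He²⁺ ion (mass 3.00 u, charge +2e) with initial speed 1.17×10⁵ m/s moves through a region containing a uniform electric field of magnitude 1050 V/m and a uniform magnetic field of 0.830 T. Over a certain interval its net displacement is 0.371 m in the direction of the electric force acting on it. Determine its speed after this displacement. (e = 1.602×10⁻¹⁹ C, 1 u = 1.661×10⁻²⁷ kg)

B does no work; ΔKE = |q|E d.
½mv_f² = ½mv₀² + |q|Ed = ½(4.983×10⁻²⁷)(1.17×10⁵)² + (3.204×10⁻¹⁹)(1050)(0.371) ≈ 3.411×10⁻¹⁷ J + 1.248×10⁻¹⁶ J ≈ 1.589×10⁻¹⁶ J.
v_f = √(2·1.589×10⁻¹⁶/4.983×10⁻²⁷) ≈ 2.53×10⁵ m/s.

v_f ≈ 2.53×10⁵ m/s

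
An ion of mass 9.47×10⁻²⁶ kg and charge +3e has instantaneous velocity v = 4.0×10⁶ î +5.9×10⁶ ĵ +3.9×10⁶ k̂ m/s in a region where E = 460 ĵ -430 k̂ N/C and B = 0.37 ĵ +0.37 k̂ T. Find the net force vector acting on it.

F ≈ (3.56×10⁻¹³, -7.11×10⁻¹³, 7.11×10⁻¹³) N

v×B = (7.40×10⁵, -1.48×10⁶, 1.48×10⁶) N/C.
E + v×B = (7.40×10⁵, -1.48×10⁶, 1.48×10⁶) N/C.
F = q(E + v×B) = (4.806×10⁻¹⁹ C)·(7.40×10⁵, -1.48×10⁶, 1.48×10⁶) = (3.56×10⁻¹³, -7.11×10⁻¹³, 7.11×10⁻¹³) N.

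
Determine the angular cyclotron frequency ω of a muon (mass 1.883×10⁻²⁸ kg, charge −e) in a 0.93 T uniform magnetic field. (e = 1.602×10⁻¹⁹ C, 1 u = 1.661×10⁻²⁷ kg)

ω ≈ 7.9×10⁸ rad/s

ω = |q|B/m.
ω = (1.602×10⁻¹⁹)(0.93)/1.883×10⁻²⁸ ≈ 7.9×10⁸ rad/s.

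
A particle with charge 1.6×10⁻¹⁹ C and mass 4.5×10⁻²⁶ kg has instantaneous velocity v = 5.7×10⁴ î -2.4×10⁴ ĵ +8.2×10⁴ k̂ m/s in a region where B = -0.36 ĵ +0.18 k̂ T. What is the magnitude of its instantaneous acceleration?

|a| ≈ 1.21×10¹¹ m/s²

v×B = (2.52×10⁴, -1.03×10⁴, -2.05×10⁴) N/C.
F = q v×B = (1.6×10⁻¹⁹ C)·(2.52×10⁴, -1.03×10⁴, -2.05×10⁴) = (4.03×10⁻¹⁵, -1.64×10⁻¹⁵, -3.28×10⁻¹⁵) N.
|a| = |F|/m = 5.453×10⁻¹⁵/4.5×10⁻²⁶ ≈ 1.21×10¹¹ m/s².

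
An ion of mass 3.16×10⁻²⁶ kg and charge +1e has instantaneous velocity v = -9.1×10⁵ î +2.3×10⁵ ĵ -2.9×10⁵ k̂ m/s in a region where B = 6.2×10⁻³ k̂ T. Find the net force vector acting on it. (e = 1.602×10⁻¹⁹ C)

v×B = (1430, 5640, 0) N/C.
F = q v×B = (1.602×10⁻¹⁹ C)·(1430, 5640, 0) = (2.28×10⁻¹⁶, 9.04×10⁻¹⁶, 0) N.

F ≈ (2.28×10⁻¹⁶, 9.04×10⁻¹⁶, 0) N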